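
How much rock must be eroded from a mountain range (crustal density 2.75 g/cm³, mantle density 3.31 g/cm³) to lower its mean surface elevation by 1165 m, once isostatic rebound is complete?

6890 m

Net drop Δ = e − u = e − e ρ_c/ρ_m = e (ρ_m − ρ_c)/ρ_m.
e = Δ ρ_m/(ρ_m − ρ_c) = 1165 m × 3.31/0.56 = 6890 m.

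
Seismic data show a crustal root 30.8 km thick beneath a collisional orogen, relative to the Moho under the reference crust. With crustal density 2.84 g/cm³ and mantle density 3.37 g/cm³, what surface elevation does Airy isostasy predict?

5.75 km

For local isostatic compensation: ρ_c h = (ρ_m − ρ_c) r.
h = r (ρ_m − ρ_c) / ρ_c = 30.8 km × (3.37 − 2.84) / 2.84 = 5.75 km.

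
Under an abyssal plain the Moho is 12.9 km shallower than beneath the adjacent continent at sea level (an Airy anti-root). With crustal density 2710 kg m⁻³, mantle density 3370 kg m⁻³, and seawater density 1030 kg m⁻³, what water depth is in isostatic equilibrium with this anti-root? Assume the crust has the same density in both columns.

Replacing a thickness d of crust by seawater at the top must be balanced by replacing crust with mantle at the base: d (ρ_c − ρ_w) = a (ρ_m − ρ_c).
d = a (ρ_m − ρ_c)/(ρ_c − ρ_w) = 12.9 km × 660/1680 = 5.07 km.

5.07 km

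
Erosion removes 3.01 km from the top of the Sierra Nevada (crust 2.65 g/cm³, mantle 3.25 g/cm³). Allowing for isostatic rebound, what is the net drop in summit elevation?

Rebound u = e ρ_c/ρ_m = 3.01 km × 2.65/3.25 = 2.454 km.
Net surface drop = e − u = 3.01 km − 2.454 km = e (ρ_m − ρ_c)/ρ_m = 0.556 km.

0.556 km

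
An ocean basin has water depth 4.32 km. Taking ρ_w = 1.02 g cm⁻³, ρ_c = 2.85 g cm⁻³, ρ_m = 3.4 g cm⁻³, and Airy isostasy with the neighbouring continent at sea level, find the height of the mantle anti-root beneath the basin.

14.4 km

Balancing pressure at the compensation depth: replacing crust with seawater at the top is compensated by replacing crust with mantle at the base: d (ρ_c − ρ_w) = a (ρ_m − ρ_c).
a = d (ρ_c − ρ_w)/(ρ_m − ρ_c) = 4.32 km × 1.83/0.55 = 14.4 km.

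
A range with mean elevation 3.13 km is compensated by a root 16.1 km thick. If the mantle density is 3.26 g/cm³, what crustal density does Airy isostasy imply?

ρ_c h = (ρ_m − ρ_c) r → ρ_c (h + r) = ρ_m r → ρ_c = ρ_m r / (h + r).
ρ_c = 3.26 × 16.1 km / (3.13 km + 16.1 km) = 2.73 g/cm³.

2.73 g/cm³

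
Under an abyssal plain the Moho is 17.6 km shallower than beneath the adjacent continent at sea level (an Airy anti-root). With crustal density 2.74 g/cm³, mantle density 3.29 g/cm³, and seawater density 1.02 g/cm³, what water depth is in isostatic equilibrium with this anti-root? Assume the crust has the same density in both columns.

5.63 km

Replacing a thickness d of crust by seawater at the top must be balanced by replacing crust with mantle at the base: d (ρ_c − ρ_w) = a (ρ_m − ρ_c).
d = a (ρ_m − ρ_c)/(ρ_c − ρ_w) = 17.6 km × 0.55/1.72 = 5.63 km.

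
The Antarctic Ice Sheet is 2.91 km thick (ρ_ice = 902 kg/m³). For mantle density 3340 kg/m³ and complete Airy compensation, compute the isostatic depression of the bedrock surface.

0.786 km

Equating mass per unit area of the two columns: the ice load ρ_ice t is balanced by mantle displaced below, ρ_m s.
s = t ρ_ice / ρ_m = 2.91 km × 902/3340 = 0.786 km.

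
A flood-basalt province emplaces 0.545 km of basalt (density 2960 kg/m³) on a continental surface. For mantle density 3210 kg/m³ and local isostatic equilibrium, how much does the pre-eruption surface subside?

0.503 km

Subaerial loading: s = t ρ_load / ρ_m.
s = 0.545 km × 2960/3210 = 0.503 km.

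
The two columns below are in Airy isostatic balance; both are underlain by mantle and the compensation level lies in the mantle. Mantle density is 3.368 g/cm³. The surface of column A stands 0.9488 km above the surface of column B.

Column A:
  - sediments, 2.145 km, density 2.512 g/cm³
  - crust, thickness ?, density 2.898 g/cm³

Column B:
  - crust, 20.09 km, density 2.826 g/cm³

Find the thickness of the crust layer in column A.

Take the compensation level at the base of the deeper column (depth z_c below the surface of column A) and equate Σ ρ_i t_i down to z_c; mantle fills any gap and the z_c terms cancel.
Column A: 2.145×2.512 + x×2.898 + (z_c − 2.145 − x)×3.368
Column B: 0.9488×0 + 20.09×2.826 + (z_c − 0.9488 − 20.09)×3.368
The z_c×3.368 term appears on both sides and cancels. Collect the known terms of each column as K = Σ(ρt)_known − 3.368 × (depth of known layers): K_A = 5.38824 − 3.368×2.145 = −1.83612; K_B = 56.77434 − 3.368×(0.9488 + 20.09) = −14.0843384.
Balance: K_A − x×(3.368 − 2.898) = K_B, so x = (K_A − K_B)/(3.368 − 2.898) = 12.2482/0.47 = 26.1 km.

26.1 km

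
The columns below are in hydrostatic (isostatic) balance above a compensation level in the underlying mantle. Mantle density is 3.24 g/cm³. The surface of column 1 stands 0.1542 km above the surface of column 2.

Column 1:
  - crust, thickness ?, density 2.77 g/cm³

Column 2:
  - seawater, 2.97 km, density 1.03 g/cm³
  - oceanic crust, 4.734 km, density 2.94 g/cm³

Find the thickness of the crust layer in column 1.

18.1 km

Take the compensation level at the base of the deeper column (depth z_c below the surface of column 1) and equate Σ ρ_i t_i down to z_c; mantle fills any gap and the z_c terms cancel.
Column 1: x×2.77 + (z_c − 0 − x)×3.24
Column 2: 0.1542×0 + 2.97×1.03 + 4.734×2.94 + (z_c − 0.1542 − 7.704)×3.24
The z_c×3.24 term appears on both sides and cancels. Collect the known terms of each column as K = Σ(ρt)_known − 3.24 × (depth of known layers): K_1 = 0 − 3.24×0 = 0; K_2 = 16.97706 − 3.24×(0.1542 + 7.704) = −8.483508.
Balance: K_1 − x×(3.24 − 2.77) = K_2, so x = (K_1 − K_2)/(3.24 − 2.77) = 8.48351/0.47 = 18.1 km.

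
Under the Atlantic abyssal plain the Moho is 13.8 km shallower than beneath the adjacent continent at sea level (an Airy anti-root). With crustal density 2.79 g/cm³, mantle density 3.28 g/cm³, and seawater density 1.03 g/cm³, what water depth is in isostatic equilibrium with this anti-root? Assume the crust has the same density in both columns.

Replacing a thickness d of crust by seawater at the top must be balanced by replacing crust with mantle at the base: d (ρ_c − ρ_w) = a (ρ_m − ρ_c).
d = a (ρ_m − ρ_c)/(ρ_c − ρ_w) = 13.8 km × 0.49/1.76 = 3.84 km.

3.84 km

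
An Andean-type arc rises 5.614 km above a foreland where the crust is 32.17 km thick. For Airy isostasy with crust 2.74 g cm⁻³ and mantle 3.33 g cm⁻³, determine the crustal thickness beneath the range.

63.9 km

Root depth r = h ρ_c / (ρ_m − ρ_c) = 5.614 km × 2.74 / 0.59 = 26.07 km.
Total thickness = T + h + r = 32.17 km + 5.614 km + 26.07 km = 63.9 km.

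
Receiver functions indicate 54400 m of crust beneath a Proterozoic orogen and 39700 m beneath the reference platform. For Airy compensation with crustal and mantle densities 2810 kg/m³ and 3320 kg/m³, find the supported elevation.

2260 m

Excess crust Δ = 54400 m − 39700 m = 14700 m, split between elevation h and root r with h + r = Δ.
Airy balance ρ_c h = (ρ_m − ρ_c) r gives r = h ρ_c/(ρ_m − ρ_c), so h (1 + ρ_c/(ρ_m − ρ_c)) = Δ, i.e. h = Δ (ρ_m − ρ_c)/ρ_m.
h = 14700 m × 510/3320 = 2260 m.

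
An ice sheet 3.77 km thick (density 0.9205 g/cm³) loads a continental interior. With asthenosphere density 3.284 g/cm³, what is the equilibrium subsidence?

1.06 km

By Archimedes' principle applied to the lithosphere: the ice load ρ_ice t is balanced by mantle displaced below, ρ_m s.
s = t ρ_ice / ρ_m = 3.77 km × 0.9205/3.284 = 1.06 km.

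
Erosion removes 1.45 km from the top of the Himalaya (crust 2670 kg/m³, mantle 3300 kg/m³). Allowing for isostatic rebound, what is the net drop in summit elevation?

0.277 km

Rebound u = e ρ_c/ρ_m = 1.45 km × 2670/3300 = 1.173 km.
Net surface drop = e − u = 1.45 km − 1.173 km = e (ρ_m − ρ_c)/ρ_m = 0.277 km.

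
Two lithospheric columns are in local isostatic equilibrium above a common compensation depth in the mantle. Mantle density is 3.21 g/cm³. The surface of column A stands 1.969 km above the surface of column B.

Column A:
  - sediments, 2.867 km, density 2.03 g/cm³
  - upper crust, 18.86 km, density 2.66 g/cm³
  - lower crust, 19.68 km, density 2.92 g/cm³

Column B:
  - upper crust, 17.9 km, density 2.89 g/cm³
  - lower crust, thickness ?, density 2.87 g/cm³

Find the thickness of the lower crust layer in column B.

21.8 km

Take the compensation level at the base of the deeper column (depth z_c below the surface of column A) and equate Σ ρ_i t_i down to z_c; mantle fills any gap and the z_c terms cancel.
Column A: 2.867×2.03 + 18.86×2.66 + 19.68×2.92 + (z_c − 41.407)×3.21
Column B: 1.969×0 + 17.9×2.89 + x×2.87 + (z_c − 1.969 − 17.9 − x)×3.21
The z_c×3.21 term appears on both sides and cancels. Collect the known terms of each column as K = Σ(ρt)_known − 3.21 × (depth of known layers): K_A = 113.45321 − 3.21×41.407 = −19.46326; K_B = 51.731 − 3.21×(1.969 + 17.9) = −12.04849.
Balance: K_A = K_B − x×(3.21 − 2.87), so x = (K_B − K_A)/(3.21 − 2.87) = 7.41477/0.34 = 21.8 km.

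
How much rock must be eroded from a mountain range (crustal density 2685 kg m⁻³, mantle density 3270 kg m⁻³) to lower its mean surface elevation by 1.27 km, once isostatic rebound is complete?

7.1 km

Net drop Δ = e − u = e − e ρ_c/ρ_m = e (ρ_m − ρ_c)/ρ_m.
e = Δ ρ_m/(ρ_m − ρ_c) = 1.27 km × 3270/585 = 7.1 km.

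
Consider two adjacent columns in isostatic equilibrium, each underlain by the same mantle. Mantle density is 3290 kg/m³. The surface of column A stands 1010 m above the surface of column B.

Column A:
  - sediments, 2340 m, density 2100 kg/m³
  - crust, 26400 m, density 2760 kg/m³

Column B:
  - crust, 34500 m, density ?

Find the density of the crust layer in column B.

2900 kg/m³

Take the compensation level at the base of the deeper column (depth z_c below the surface of column A) and equate Σ ρ_i t_i down to z_c; mantle fills any gap and the z_c terms cancel.
Column A: 2340×2100 + 26400×2760 + (z_c − 28740)×3290
Column B: 1010×0 + 34500×ρ + (z_c − 1010 − 34500)×3290
The z_c×3290 term appears on both sides and cancels. Collect the known terms of each column as K = Σ(ρt)_known − 3290 × (depth of known layers): K_A = 77778000 − 3290×28740 = −16776600; K_B = 0 − 3290×(1010 + 34500) = −116827900.
Balance: K_A = K_B + 34500×ρ, so ρ = (K_A − K_B)/34500 = 100051000/34500 = 2900 kg/m³.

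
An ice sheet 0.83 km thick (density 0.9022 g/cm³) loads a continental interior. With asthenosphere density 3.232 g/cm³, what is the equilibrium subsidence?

0.232 km

Equating mass per unit area of the two columns: the ice load ρ_ice t is balanced by mantle displaced below, ρ_m s.
s = t ρ_ice / ρ_m = 0.83 km × 0.9022/3.232 = 0.232 km.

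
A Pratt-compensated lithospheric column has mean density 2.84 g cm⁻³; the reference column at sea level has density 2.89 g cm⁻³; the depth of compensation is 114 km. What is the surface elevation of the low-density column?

ρ_ref D = ρ (D + h) → h = D (ρ_ref − ρ)/ρ.
h = 114 km × (2.89 − 2.84)/2.84 = 2.01 km.

2.01 km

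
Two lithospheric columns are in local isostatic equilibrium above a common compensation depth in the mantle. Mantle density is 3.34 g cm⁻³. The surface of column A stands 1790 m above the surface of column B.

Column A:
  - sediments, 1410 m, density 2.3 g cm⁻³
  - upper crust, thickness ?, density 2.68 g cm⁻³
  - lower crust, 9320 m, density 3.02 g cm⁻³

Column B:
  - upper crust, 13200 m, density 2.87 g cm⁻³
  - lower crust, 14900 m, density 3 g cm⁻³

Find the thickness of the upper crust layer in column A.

Take the compensation level at the base of the deeper column (depth z_c below the surface of column A) and equate Σ ρ_i t_i down to z_c; mantle fills any gap and the z_c terms cancel.
Column A: 1410×2.3 + x×2.68 + 9320×3.02 + (z_c − 10730 − x)×3.34
Column B: 1790×0 + 13200×2.87 + 14900×3 + (z_c − 1790 − 28100)×3.34
The z_c×3.34 term appears on both sides and cancels. Collect the known terms of each column as K = Σ(ρt)_known − 3.34 × (depth of known layers): K_A = 31389.4 − 3.34×10730 = −4448.8; K_B = 82584 − 3.34×(1790 + 28100) = −17248.6.
Balance: K_A − x×(3.34 − 2.68) = K_B, so x = (K_A − K_B)/(3.34 − 2.68) = 12799.8/0.66 = 19400 m.

19400 m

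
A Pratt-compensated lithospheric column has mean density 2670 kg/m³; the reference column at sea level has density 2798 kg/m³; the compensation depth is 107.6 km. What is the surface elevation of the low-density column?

5.16 km

ρ_ref D = ρ (D + h) → h = D (ρ_ref − ρ)/ρ.
h = 107.6 km × (2798 − 2670)/2670 = 5.16 km.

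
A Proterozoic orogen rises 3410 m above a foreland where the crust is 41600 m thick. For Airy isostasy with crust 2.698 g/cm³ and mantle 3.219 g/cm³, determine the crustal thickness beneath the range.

62700 m

Root depth r = h ρ_c / (ρ_m − ρ_c) = 3410 m × 2.698 / 0.521 = 17660 m.
Total thickness = T + h + r = 41600 m + 3410 m + 17660 m = 62700 m.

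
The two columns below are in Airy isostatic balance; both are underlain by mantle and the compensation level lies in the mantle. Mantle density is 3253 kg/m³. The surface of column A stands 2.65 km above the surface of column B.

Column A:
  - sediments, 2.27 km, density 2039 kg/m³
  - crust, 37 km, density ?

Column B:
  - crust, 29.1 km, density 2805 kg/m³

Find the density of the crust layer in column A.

2740 kg/m³

Take the compensation level at the base of the deeper column (depth z_c below the surface of column A) and equate Σ ρ_i t_i down to z_c; mantle fills any gap and the z_c terms cancel.
Column A: 2.27×2039 + 37×ρ + (z_c − 39.27)×3253
Column B: 2.65×0 + 29.1×2805 + (z_c − 2.65 − 29.1)×3253
The z_c×3253 term appears on both sides and cancels. Collect the known terms of each column as K = Σ(ρt)_known − 3253 × (depth of known layers): K_A = 4628.53 − 3253×39.27 = −123116.78; K_B = 81625.5 − 3253×(2.65 + 29.1) = −21657.25.
Balance: K_A + 37×ρ = K_B, so ρ = (K_B − K_A)/37 = 101460/37 = 2740 kg/m³.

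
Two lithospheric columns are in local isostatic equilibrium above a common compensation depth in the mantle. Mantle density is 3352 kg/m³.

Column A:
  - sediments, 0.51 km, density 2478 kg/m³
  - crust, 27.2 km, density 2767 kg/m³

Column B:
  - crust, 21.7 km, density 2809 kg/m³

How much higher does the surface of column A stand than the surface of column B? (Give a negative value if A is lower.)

For any compensation level in the mantle, the mantle terms cancel and isostasy reduces to e = (Σt_A − Σt_B) − (Σ(ρt)_A − Σ(ρt)_B) / ρ_m.
Σt_A = 27.71 km; Σt_B = 21.7 km; Σ(ρt)_A = 76526.18; Σ(ρt)_B = 60955.3 (in km·kg/m³).
e = (27.71 − 21.7) − (76526.18 − 60955.3) / 3352 = 1.36 km.

1.36 km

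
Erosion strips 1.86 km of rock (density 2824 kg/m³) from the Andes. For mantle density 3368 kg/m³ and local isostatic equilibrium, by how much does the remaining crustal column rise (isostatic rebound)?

1.56 km

Unloading: uplift u = e ρ_c/ρ_m = 1.86 km × 2824/3368 = 1.56 km.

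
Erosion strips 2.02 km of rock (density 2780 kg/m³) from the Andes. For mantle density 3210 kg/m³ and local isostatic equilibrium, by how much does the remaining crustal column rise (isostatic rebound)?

Unloading: uplift u = e ρ_c/ρ_m = 2.02 km × 2780/3210 = 1.75 km.

1.75 km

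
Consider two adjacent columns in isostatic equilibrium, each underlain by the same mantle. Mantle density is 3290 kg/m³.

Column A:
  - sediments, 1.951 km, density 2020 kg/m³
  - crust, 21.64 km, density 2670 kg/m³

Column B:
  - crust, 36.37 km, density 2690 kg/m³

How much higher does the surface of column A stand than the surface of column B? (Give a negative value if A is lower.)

For any compensation level in the mantle, the mantle terms cancel and isostasy reduces to e = (Σt_A − Σt_B) − (Σ(ρt)_A − Σ(ρt)_B) / ρ_m.
Σt_A = 23.591 km; Σt_B = 36.37 km; Σ(ρt)_A = 61719.82; Σ(ρt)_B = 97835.3 (in km·kg/m³).
e = (23.591 − 36.37) − (61719.82 − 97835.3) / 3290 = −1.8 km.

−1.8 km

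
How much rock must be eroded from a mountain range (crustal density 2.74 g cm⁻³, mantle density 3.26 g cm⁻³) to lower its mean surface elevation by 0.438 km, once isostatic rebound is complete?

2.75 km

Net drop Δ = e − u = e − e ρ_c/ρ_m = e (ρ_m − ρ_c)/ρ_m.
e = Δ ρ_m/(ρ_m − ρ_c) = 0.438 km × 3.26/0.52 = 2.75 km.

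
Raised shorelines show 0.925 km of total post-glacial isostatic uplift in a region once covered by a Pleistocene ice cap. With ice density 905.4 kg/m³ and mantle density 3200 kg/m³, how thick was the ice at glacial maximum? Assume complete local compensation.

u = t ρ_ice/ρ_m → t = u ρ_m/ρ_ice = 0.925 km × 3200/905.4 = 3.27 km.

3.27 km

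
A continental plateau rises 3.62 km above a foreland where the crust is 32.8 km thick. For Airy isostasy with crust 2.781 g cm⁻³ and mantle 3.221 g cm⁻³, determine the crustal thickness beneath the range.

Root depth r = h ρ_c / (ρ_m − ρ_c) = 3.62 km × 2.781 / 0.44 = 22.88 km.
Total thickness = T + h + r = 32.8 km + 3.62 km + 22.88 km = 59.3 km.

59.3 km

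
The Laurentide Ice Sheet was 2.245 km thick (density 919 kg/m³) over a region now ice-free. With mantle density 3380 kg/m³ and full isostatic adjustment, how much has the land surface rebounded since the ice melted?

0.61 km

Removing the load lets mantle flow back in; uplift u satisfies ρ_ice t = ρ_m u.
u = t ρ_ice/ρ_m = 2.245 km × 919/3380 = 0.61 km.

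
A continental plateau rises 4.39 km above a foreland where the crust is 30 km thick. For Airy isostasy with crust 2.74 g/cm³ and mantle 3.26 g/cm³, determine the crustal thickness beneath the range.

Root depth r = h ρ_c / (ρ_m − ρ_c) = 4.39 km × 2.74 / 0.52 = 23.13 km.
Total thickness = T + h + r = 30 km + 4.39 km + 23.13 km = 57.5 km.

57.5 km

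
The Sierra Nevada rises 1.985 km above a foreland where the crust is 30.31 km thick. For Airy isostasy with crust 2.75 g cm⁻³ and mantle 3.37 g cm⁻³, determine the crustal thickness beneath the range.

41.1 km

Root depth r = h ρ_c / (ρ_m − ρ_c) = 1.985 km × 2.75 / 0.62 = 8.804 km.
Total thickness = T + h + r = 30.31 km + 1.985 km + 8.804 km = 41.1 km.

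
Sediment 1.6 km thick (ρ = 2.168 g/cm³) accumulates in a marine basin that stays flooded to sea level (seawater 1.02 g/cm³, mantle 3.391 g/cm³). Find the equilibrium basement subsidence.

0.775 km

Submarine loading: the sediment displaces seawater, and the subsidence is in turn flooded, so s (ρ_m − ρ_w) = t (ρ_sed − ρ_w).
s = 1.6 km × (2.168 − 1.02) / (3.391 − 1.02) = 0.775 km.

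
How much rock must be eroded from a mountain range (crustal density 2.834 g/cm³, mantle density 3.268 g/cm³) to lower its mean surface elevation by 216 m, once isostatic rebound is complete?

1630 m

Net drop Δ = e − u = e − e ρ_c/ρ_m = e (ρ_m − ρ_c)/ρ_m.
e = Δ ρ_m/(ρ_m − ρ_c) = 216 m × 3.268/0.434 = 1630 m.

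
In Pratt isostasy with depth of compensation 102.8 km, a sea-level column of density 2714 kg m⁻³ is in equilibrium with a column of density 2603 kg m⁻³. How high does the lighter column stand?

4.38 km

ρ_ref D = ρ (D + h) → h = D (ρ_ref − ρ)/ρ.
h = 102.8 km × (2714 − 2603)/2603 = 4.38 km.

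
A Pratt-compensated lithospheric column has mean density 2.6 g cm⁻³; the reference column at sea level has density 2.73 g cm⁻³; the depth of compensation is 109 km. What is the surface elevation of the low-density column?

ρ_ref D = ρ (D + h) → h = D (ρ_ref − ρ)/ρ.
h = 109 km × (2.73 − 2.6)/2.6 = 5.45 km.

5.45 km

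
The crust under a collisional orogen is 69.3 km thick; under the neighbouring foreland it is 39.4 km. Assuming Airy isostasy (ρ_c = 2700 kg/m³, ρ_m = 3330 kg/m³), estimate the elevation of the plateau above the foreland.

Excess crust Δ = 69.3 km − 39.4 km = 29.9 km, split between elevation h and root r with h + r = Δ.
Airy balance ρ_c h = (ρ_m − ρ_c) r gives r = h ρ_c/(ρ_m − ρ_c), so h (1 + ρ_c/(ρ_m − ρ_c)) = Δ, i.e. h = Δ (ρ_m − ρ_c)/ρ_m.
h = 29.9 km × 630/3330 = 5.66 km.

5.66 km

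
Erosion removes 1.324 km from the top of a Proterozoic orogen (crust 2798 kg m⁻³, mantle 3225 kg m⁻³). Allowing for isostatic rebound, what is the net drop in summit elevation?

0.175 km

Rebound u = e ρ_c/ρ_m = 1.324 km × 2798/3225 = 1.149 km.
Net surface drop = e − u = 1.324 km − 1.149 km = e (ρ_m − ρ_c)/ρ_m = 0.175 km.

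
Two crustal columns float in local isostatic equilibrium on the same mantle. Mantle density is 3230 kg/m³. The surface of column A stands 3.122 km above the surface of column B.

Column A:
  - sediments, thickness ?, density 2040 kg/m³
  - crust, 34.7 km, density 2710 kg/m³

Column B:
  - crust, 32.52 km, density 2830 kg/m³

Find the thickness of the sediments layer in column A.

Take the compensation level at the base of the deeper column (depth z_c below the surface of column A) and equate Σ ρ_i t_i down to z_c; mantle fills any gap and the z_c terms cancel.
Column A: x×2040 + 34.7×2710 + (z_c − 34.7 − x)×3230
Column B: 3.122×0 + 32.52×2830 + (z_c − 3.122 − 32.52)×3230
The z_c×3230 term appears on both sides and cancels. Collect the known terms of each column as K = Σ(ρt)_known − 3230 × (depth of known layers): K_A = 94037 − 3230×34.7 = −18044; K_B = 92031.6 − 3230×(3.122 + 32.52) = −23092.06.
Balance: K_A − x×(3230 − 2040) = K_B, so x = (K_A − K_B)/(3230 − 2040) = 5048.06/1190 = 4.24 km.

4.24 km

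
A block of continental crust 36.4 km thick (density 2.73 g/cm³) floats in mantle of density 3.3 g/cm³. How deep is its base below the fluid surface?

30.1 km

Draft d = t ρ_obj/ρ_fluid = 36.4 km × 2.73/3.3 = 30.1 km.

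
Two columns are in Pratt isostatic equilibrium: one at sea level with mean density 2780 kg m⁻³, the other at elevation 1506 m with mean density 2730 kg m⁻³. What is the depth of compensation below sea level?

ρ_ref D = ρ (D + h) → D (ρ_ref − ρ) = ρ h.
D = ρ h/(ρ_ref − ρ) = 2730 × 1506 m/(2780 − 2730) = 82200 m.

82200 m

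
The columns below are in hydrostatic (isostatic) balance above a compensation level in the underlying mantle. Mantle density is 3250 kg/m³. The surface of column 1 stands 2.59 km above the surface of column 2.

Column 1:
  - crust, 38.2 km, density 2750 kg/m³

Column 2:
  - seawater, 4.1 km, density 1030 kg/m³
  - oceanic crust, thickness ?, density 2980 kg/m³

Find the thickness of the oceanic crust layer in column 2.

Take the compensation level at the base of the deeper column (depth z_c below the surface of column 1) and equate Σ ρ_i t_i down to z_c; mantle fills any gap and the z_c terms cancel.
Column 1: 38.2×2750 + (z_c − 38.2)×3250
Column 2: 2.59×0 + 4.1×1030 + x×2980 + (z_c − 2.59 − 4.1 − x)×3250
The z_c×3250 term appears on both sides and cancels. Collect the known terms of each column as K = Σ(ρt)_known − 3250 × (depth of known layers): K_1 = 105050 − 3250×38.2 = −19100; K_2 = 4223 − 3250×(2.59 + 4.1) = −17519.5.
Balance: K_1 = K_2 − x×(3250 − 2980), so x = (K_2 − K_1)/(3250 − 2980) = 1580.5/270 = 5.85 km.

5.85 km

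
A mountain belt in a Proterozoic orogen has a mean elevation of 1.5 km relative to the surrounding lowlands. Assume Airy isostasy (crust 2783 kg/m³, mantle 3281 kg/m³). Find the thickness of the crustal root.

Equating mass per unit area of the two columns: the weight of the topography is balanced by the buoyancy of the root, ρ_c h = (ρ_m − ρ_c) r.
r = h · ρ_c / (ρ_m − ρ_c) = 1.5 km × 2783 / (3281 − 2783) = 8.38 km.

8.38 km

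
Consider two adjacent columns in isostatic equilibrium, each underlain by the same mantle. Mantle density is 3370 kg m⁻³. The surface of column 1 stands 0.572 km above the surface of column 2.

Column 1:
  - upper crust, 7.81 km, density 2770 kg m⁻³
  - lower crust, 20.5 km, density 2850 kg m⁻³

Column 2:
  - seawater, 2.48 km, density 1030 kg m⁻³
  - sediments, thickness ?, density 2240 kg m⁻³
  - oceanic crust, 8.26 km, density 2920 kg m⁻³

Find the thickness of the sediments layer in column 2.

Take the compensation level at the base of the deeper column (depth z_c below the surface of column 1) and equate Σ ρ_i t_i down to z_c; mantle fills any gap and the z_c terms cancel.
Column 1: 7.81×2770 + 20.5×2850 + (z_c − 28.31)×3370
Column 2: 0.572×0 + 2.48×1030 + x×2240 + 8.26×2920 + (z_c − 0.572 − 10.74 − x)×3370
The z_c×3370 term appears on both sides and cancels. Collect the known terms of each column as K = Σ(ρt)_known − 3370 × (depth of known layers): K_1 = 80058.7 − 3370×28.31 = −15346; K_2 = 26673.6 − 3370×(0.572 + 10.74) = −11447.84.
Balance: K_1 = K_2 − x×(3370 − 2240), so x = (K_2 − K_1)/(3370 − 2240) = 3898.16/1130 = 3.45 km.

3.45 km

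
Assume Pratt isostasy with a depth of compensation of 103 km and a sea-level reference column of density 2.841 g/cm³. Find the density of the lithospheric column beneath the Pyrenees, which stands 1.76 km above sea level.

Pratt balance: ρ_ref D = ρ (D + h).
ρ = ρ_ref D/(D + h) = 2.841 × 103 km/(103 km + 1.76 km) = 2.79 g/cm³.

2.79 g/cm³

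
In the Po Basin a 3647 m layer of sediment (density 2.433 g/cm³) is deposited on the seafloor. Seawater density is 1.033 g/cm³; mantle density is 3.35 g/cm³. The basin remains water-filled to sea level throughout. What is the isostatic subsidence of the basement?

2200 m

Submarine loading: the sediment displaces seawater, and the subsidence is in turn flooded, so s (ρ_m − ρ_w) = t (ρ_sed − ρ_w).
s = 3647 m × (2.433 − 1.033) / (3.35 − 1.033) = 2200 m.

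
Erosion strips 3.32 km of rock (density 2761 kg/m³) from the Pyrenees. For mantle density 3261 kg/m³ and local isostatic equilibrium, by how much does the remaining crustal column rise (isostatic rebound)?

Unloading: uplift u = e ρ_c/ρ_m = 3.32 km × 2761/3261 = 2.81 km.

2.81 km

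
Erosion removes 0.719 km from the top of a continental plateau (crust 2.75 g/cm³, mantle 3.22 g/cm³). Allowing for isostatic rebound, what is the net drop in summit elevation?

Rebound u = e ρ_c/ρ_m = 0.719 km × 2.75/3.22 = 0.6141 km.
Net surface drop = e − u = 0.719 km − 0.6141 km = e (ρ_m − ρ_c)/ρ_m = 0.105 km.

0.105 km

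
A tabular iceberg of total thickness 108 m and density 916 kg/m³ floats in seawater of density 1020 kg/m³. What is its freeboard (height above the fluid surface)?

Floating equilibrium: submerged depth d = t ρ_obj/ρ_fluid = 108 m × 916/1020 = 96.99 m.
Freeboard = t − d = 108 m − 96.99 m = 11 m.

11 m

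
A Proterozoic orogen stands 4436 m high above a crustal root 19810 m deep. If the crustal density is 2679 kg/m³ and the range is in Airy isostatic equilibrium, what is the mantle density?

Airy balance: ρ_c h = (ρ_m − ρ_c) r → ρ_m = ρ_c (1 + h/r).
ρ_m = 2679 × (1 + 4436 m/19810 m) = 3280 kg/m³.

3280 kg/m³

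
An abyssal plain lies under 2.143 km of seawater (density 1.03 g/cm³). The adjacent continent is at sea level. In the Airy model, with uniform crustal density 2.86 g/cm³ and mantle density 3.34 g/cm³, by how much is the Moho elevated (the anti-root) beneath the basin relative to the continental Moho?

8.17 km

Equating mass per unit area of the two columns: replacing crust with seawater at the top is compensated by replacing crust with mantle at the base: d (ρ_c − ρ_w) = a (ρ_m − ρ_c).
a = d (ρ_c − ρ_w)/(ρ_m − ρ_c) = 2.143 km × 1.83/0.48 = 8.17 km.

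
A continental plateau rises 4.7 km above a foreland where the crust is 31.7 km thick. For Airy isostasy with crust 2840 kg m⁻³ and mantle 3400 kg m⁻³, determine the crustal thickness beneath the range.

60.2 km

Root depth r = h ρ_c / (ρ_m − ρ_c) = 4.7 km × 2840 / 560 = 23.84 km.
Total thickness = T + h + r = 31.7 km + 4.7 km + 23.84 km = 60.2 km.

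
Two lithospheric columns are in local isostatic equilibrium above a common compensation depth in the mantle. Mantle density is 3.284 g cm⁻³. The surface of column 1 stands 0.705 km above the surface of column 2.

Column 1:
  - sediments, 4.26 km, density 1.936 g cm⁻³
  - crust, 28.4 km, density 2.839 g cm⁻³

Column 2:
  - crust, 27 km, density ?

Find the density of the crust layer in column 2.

Take the compensation level at the base of the deeper column (depth z_c below the surface of column 1) and equate Σ ρ_i t_i down to z_c; mantle fills any gap and the z_c terms cancel.
Column 1: 4.26×1.936 + 28.4×2.839 + (z_c − 32.66)×3.284
Column 2: 0.705×0 + 27×ρ + (z_c − 0.705 − 27)×3.284
The z_c×3.284 term appears on both sides and cancels. Collect the known terms of each column as K = Σ(ρt)_known − 3.284 × (depth of known layers): K_1 = 88.87496 − 3.284×32.66 = −18.38048; K_2 = 0 − 3.284×(0.705 + 27) = −90.98322.
Balance: K_1 = K_2 + 27×ρ, so ρ = (K_1 − K_2)/27 = 72.6027/27 = 2.69 g cm⁻³.

2.69 g cm⁻³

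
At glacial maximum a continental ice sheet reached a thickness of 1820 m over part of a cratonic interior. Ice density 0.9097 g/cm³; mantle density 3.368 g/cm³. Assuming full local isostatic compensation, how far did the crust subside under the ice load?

492 m

Equating mass per unit area of the two columns: the ice load ρ_ice t is balanced by mantle displaced below, ρ_m s.
s = t ρ_ice / ρ_m = 1820 m × 0.9097/3.368 = 492 m.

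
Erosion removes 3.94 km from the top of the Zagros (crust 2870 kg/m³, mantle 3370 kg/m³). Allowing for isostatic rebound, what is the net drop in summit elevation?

Rebound u = e ρ_c/ρ_m = 3.94 km × 2870/3370 = 3.355 km.
Net surface drop = e − u = 3.94 km − 3.355 km = e (ρ_m − ρ_c)/ρ_m = 0.585 km.

0.585 km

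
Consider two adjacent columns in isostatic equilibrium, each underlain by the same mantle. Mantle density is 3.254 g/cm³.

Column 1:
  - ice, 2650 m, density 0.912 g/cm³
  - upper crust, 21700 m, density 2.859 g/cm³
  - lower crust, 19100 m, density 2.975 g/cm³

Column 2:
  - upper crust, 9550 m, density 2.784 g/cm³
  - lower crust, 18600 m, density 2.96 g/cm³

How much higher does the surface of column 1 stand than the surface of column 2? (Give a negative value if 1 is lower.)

For any compensation level in the mantle, the mantle terms cancel and isostasy reduces to e = (Σt_1 − Σt_2) − (Σ(ρt)_1 − Σ(ρt)_2) / ρ_m.
Σt_1 = 43450 m; Σt_2 = 28150 m; Σ(ρt)_1 = 121279.6; Σ(ρt)_2 = 81643.2 (in m·g/cm³).
e = (43450 − 28150) − (121279.6 − 81643.2) / 3.254 = 3120 m.

3120 m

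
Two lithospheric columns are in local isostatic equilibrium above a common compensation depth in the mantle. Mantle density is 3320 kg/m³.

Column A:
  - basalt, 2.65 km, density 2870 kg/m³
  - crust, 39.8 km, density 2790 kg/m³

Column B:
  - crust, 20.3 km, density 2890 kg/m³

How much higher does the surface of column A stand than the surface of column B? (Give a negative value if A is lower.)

4.08 km

For any compensation level in the mantle, the mantle terms cancel and isostasy reduces to e = (Σt_A − Σt_B) − (Σ(ρt)_A − Σ(ρt)_B) / ρ_m.
Σt_A = 42.45 km; Σt_B = 20.3 km; Σ(ρt)_A = 118647.5; Σ(ρt)_B = 58667 (in km·kg/m³).
e = (42.45 − 20.3) − (118647.5 − 58667) / 3320 = 4.08 km.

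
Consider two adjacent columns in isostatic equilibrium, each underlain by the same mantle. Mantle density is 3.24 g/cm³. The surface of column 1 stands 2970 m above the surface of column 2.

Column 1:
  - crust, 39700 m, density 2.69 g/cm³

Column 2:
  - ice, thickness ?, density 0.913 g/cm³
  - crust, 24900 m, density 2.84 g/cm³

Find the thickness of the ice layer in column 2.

968 m

Take the compensation level at the base of the deeper column (depth z_c below the surface of column 1) and equate Σ ρ_i t_i down to z_c; mantle fills any gap and the z_c terms cancel.
Column 1: 39700×2.69 + (z_c − 39700)×3.24
Column 2: 2970×0 + x×0.913 + 24900×2.84 + (z_c − 2970 − 24900 − x)×3.24
The z_c×3.24 term appears on both sides and cancels. Collect the known terms of each column as K = Σ(ρt)_known − 3.24 × (depth of known layers): K_1 = 106793 − 3.24×39700 = −21835; K_2 = 70716 − 3.24×(2970 + 24900) = −19582.8.
Balance: K_1 = K_2 − x×(3.24 − 0.913), so x = (K_2 − K_1)/(3.24 − 0.913) = 2252.2/2.327 = 968 m.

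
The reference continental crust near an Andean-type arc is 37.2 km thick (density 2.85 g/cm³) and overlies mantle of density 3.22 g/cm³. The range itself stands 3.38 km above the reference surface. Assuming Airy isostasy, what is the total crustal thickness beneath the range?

66.6 km

Root depth r = h ρ_c / (ρ_m − ρ_c) = 3.38 km × 2.85 / 0.37 = 26.04 km.
Total thickness = T + h + r = 37.2 km + 3.38 km + 26.04 km = 66.6 km.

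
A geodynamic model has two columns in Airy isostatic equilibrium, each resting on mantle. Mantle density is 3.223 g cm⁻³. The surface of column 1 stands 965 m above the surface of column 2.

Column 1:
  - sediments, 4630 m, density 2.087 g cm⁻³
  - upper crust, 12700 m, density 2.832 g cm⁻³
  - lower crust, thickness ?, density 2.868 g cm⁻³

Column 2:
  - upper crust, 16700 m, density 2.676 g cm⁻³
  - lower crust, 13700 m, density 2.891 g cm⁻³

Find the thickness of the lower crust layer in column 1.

Take the compensation level at the base of the deeper column (depth z_c below the surface of column 1) and equate Σ ρ_i t_i down to z_c; mantle fills any gap and the z_c terms cancel.
Column 1: 4630×2.087 + 12700×2.832 + x×2.868 + (z_c − 17330 − x)×3.223
Column 2: 965×0 + 16700×2.676 + 13700×2.891 + (z_c − 965 − 30400)×3.223
The z_c×3.223 term appears on both sides and cancels. Collect the known terms of each column as K = Σ(ρt)_known − 3.223 × (depth of known layers): K_1 = 45629.21 − 3.223×17330 = −10225.38; K_2 = 84295.9 − 3.223×(965 + 30400) = −16793.495.
Balance: K_1 − x×(3.223 − 2.868) = K_2, so x = (K_1 − K_2)/(3.223 − 2.868) = 6568.11/0.355 = 18500 m.

18500 m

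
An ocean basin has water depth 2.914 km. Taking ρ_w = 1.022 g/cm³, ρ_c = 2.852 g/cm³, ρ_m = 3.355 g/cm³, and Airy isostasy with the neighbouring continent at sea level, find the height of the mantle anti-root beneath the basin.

Balancing pressure at the compensation depth: replacing crust with seawater at the top is compensated by replacing crust with mantle at the base: d (ρ_c − ρ_w) = a (ρ_m − ρ_c).
a = d (ρ_c − ρ_w)/(ρ_m − ρ_c) = 2.914 km × 1.83/0.503 = 10.6 km.

10.6 km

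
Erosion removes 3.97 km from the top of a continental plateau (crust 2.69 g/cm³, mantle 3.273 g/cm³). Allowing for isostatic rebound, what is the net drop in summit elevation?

Rebound u = e ρ_c/ρ_m = 3.97 km × 2.69/3.273 = 3.263 km.
Net surface drop = e − u = 3.97 km − 3.263 km = e (ρ_m − ρ_c)/ρ_m = 0.707 km.

0.707 km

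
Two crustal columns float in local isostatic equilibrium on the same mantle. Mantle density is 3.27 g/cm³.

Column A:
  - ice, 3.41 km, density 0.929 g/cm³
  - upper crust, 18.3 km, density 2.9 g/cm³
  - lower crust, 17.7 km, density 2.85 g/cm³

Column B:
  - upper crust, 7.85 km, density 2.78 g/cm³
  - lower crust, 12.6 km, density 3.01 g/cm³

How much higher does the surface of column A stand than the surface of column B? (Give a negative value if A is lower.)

For any compensation level in the mantle, the mantle terms cancel and isostasy reduces to e = (Σt_A − Σt_B) − (Σ(ρt)_A − Σ(ρt)_B) / ρ_m.
Σt_A = 39.41 km; Σt_B = 20.45 km; Σ(ρt)_A = 106.68289; Σ(ρt)_B = 59.749 (in km·g/cm³).
e = (39.41 − 20.45) − (106.68289 − 59.749) / 3.27 = 4.61 km.

4.61 km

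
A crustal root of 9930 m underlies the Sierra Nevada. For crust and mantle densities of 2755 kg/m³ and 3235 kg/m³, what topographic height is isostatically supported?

1730 m

In Airy isostatic equilibrium: ρ_c h = (ρ_m − ρ_c) r.
h = r (ρ_m − ρ_c) / ρ_c = 9930 m × (3235 − 2755) / 2755 = 1730 m.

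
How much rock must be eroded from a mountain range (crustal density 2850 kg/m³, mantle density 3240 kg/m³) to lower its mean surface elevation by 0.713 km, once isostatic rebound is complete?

5.92 km

Net drop Δ = e − u = e − e ρ_c/ρ_m = e (ρ_m − ρ_c)/ρ_m.
e = Δ ρ_m/(ρ_m − ρ_c) = 0.713 km × 3240/390 = 5.92 km.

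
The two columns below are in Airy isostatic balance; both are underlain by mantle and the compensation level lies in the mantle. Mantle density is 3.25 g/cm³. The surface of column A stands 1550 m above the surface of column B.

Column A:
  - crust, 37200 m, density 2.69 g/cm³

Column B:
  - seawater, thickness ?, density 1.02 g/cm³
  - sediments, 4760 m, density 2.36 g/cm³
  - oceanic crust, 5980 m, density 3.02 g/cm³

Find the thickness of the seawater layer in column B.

Take the compensation level at the base of the deeper column (depth z_c below the surface of column A) and equate Σ ρ_i t_i down to z_c; mantle fills any gap and the z_c terms cancel.
Column A: 37200×2.69 + (z_c − 37200)×3.25
Column B: 1550×0 + x×1.02 + 4760×2.36 + 5980×3.02 + (z_c − 1550 − 10740 − x)×3.25
The z_c×3.25 term appears on both sides and cancels. Collect the known terms of each column as K = Σ(ρt)_known − 3.25 × (depth of known layers): K_A = 100068 − 3.25×37200 = −20832; K_B = 29293.2 − 3.25×(1550 + 10740) = −10649.3.
Balance: K_A = K_B − x×(3.25 − 1.02), so x = (K_B − K_A)/(3.25 − 1.02) = 10182.7/2.23 = 4570 m.

4570 m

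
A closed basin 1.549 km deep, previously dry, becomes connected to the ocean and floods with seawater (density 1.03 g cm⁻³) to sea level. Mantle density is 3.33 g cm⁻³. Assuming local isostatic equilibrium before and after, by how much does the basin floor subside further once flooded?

After flooding the water column is d + s deep. Its weight must equal the weight of mantle displaced by the extra subsidence s: (d + s) ρ_w = s ρ_m.
s = d ρ_w / (ρ_m − ρ_w) = 1.549 km × 1.03/(3.33 − 1.03) = 0.694 km.

0.694 km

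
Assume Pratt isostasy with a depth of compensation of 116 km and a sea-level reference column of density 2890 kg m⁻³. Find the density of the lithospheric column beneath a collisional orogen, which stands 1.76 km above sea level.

2850 kg m⁻³

Pratt balance: ρ_ref D = ρ (D + h).
ρ = ρ_ref D/(D + h) = 2890 × 116 km/(116 km + 1.76 km) = 2850 kg m⁻³.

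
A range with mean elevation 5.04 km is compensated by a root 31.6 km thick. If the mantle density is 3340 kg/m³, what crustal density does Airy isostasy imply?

2880 kg/m³

ρ_c h = (ρ_m − ρ_c) r → ρ_c (h + r) = ρ_m r → ρ_c = ρ_m r / (h + r).
ρ_c = 3340 × 31.6 km / (5.04 km + 31.6 km) = 2880 kg/m³.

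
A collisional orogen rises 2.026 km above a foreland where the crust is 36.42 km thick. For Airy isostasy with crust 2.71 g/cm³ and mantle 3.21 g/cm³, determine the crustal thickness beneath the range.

Root depth r = h ρ_c / (ρ_m − ρ_c) = 2.026 km × 2.71 / 0.5 = 10.98 km.
Total thickness = T + h + r = 36.42 km + 2.026 km + 10.98 km = 49.4 km.

49.4 km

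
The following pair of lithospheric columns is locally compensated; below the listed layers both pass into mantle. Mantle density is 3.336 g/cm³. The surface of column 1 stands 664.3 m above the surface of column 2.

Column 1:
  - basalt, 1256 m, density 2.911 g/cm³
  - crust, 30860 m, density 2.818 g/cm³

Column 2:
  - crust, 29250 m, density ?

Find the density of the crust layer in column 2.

2.85 g/cm³

Take the compensation level at the base of the deeper column (depth z_c below the surface of column 1) and equate Σ ρ_i t_i down to z_c; mantle fills any gap and the z_c terms cancel.
Column 1: 1256×2.911 + 30860×2.818 + (z_c − 32116)×3.336
Column 2: 664.3×0 + 29250×ρ + (z_c − 664.3 − 29250)×3.336
The z_c×3.336 term appears on both sides and cancels. Collect the known terms of each column as K = Σ(ρt)_known − 3.336 × (depth of known layers): K_1 = 90619.696 − 3.336×32116 = −16519.28; K_2 = 0 − 3.336×(664.3 + 29250) = −99794.1048.
Balance: K_1 = K_2 + 29250×ρ, so ρ = (K_1 − K_2)/29250 = 83274.8/29250 = 2.85 g/cm³.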